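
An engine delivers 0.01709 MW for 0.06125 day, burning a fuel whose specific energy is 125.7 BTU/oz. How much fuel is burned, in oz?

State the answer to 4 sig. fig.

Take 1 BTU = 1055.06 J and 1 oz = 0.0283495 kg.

681.9 oz

0.01709 MW → 17090 W
0.06125 day → 5292 s
E = P × t = 17090 × 5292 = 9.04403×10⁷ J
125.7 BTU/oz → 4.67807×10⁶ J/kg
m = E / e_s = 9.04403×10⁷ / 4.67807×10⁶ = 19.3328 kg
In oz: 19.3328 / 0.0283495 = 681.945 oz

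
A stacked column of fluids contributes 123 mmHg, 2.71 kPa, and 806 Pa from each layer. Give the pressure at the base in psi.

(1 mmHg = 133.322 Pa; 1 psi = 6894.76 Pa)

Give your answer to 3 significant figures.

2.89 psi

123 mmHg × 133.322 = 16398.6 Pa
2.71 kPa × 1000 = 2710 Pa
806 Pa (already Pa)
Combined: 16398.6 + 2710 + 806 = 19914.6 Pa
In psi: 19914.6 / 6894.76 = 2.88837 psi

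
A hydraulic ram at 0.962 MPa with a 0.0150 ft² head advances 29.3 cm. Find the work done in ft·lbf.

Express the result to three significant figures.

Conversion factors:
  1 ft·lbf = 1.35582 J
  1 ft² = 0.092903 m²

0.962 MPa → 962000 Pa
0.0150 ft² → 0.00139354 m²
F = P × A = 962000 × 0.00139354 = 1340.59 N
29.3 cm → 0.293 m
W = F × d = 1340.59 × 0.293 = 392.793 J
In ft·lbf: 392.793 / 1.35582 = 289.709 ft·lbf

290 ft·lbf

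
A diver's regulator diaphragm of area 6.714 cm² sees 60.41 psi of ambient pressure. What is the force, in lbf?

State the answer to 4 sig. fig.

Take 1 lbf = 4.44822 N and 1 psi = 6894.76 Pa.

62.87 lbf

60.41 psi × 6894.76 → 416512 Pa
6.714 cm² × 0.0001 → 6.714×10⁻⁴ m²
F = P × A = 416512 Pa × 6.714×10⁻⁴ m² = 279.646 N
279.646 N ÷ (4.44822 N/lbf) = 62.8669 lbf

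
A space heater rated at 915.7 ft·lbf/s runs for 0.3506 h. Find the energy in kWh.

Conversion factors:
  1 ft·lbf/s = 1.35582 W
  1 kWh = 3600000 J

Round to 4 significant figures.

915.7 ft·lbf/s × 1.35582 = 1241.52 W
0.3506 h × 3600 = 1262.16 s
E = P × t = 1241.52 W × 1262.16 s = 1.567×10⁶ J
1.567×10⁶ J ÷ (3600000 J/kWh) = 0.435278 kWh

0.4353 kWh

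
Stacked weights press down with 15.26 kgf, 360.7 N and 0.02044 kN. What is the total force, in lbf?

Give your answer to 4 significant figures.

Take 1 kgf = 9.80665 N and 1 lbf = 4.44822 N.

15.26 kgf × 9.80665 = 149.649 N
360.7 N (already N)
0.02044 kN × 1000 = 20.44 N
Total: 149.649 + 360.7 + 20.44 = 530.789 N
In lbf: 530.789 / 4.44822 = 119.326 lbf

119.3 lbf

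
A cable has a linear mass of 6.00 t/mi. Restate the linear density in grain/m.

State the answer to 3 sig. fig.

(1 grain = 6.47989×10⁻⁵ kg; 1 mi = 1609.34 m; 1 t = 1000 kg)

6.00 t/mi × 1000 kg/t ÷ 1609.34 m/mi = 3.72824 kg/m
3.72824 kg/m ÷ 6.47989×10⁻⁵ kg/grain = 57535.5 grain/m

5.75×10⁴ grain/m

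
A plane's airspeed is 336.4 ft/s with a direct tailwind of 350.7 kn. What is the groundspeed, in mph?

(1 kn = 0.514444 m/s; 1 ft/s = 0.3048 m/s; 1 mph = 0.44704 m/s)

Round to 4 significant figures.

336.4 ft/s × 0.3048 → 102.535 m/s
350.7 kn × 0.514444 → 180.416 m/s
Total: 102.535 + 180.416 = 282.951 m/s
In mph: 282.951 / 0.44704 = 632.943 mph

632.9 mph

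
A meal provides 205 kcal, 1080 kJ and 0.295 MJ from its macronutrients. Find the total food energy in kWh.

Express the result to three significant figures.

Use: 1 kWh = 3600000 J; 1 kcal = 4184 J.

0.620 kWh

205 kcal × 4184 = 857720 J
1080 kJ × 1000 = 1.08×10⁶ J
0.295 MJ × 1000000 = 295000 J
Total: 857720 + 1.08×10⁶ + 295000 = 2.23272×10⁶ J
In kWh: 2.23272×10⁶ / 3600000 = 0.6202 kWh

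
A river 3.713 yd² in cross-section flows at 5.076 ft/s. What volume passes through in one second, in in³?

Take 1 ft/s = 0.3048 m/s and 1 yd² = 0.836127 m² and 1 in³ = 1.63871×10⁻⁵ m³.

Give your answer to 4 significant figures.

5.076 ft/s × 0.3048 → 1.54716 m/s
3.713 yd² × 0.836127 → 3.10454 m²
V = v × A × t = 1.54716 m/s × 3.10454 m² × 1 s = 4.80322 m³
4.80322 m³ ÷ (1.63871×10⁻⁵ m³/in³) = 293110 in³

2.931×10⁵ in³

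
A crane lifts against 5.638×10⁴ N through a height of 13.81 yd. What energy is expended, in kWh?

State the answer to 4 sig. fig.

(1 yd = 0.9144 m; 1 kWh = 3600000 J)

13.81 yd × 0.9144 → 12.6279 m
W = F × d = 56380 N × 12.6279 m = 711961 J
711961 J ÷ (3600000 J/kWh) = 0.197767 kWh

0.1978 kWh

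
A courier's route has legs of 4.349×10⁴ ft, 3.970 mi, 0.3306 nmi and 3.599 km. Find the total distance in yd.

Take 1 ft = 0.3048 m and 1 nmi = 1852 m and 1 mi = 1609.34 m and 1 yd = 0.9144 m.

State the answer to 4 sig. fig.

4.349×10⁴ ft × 0.3048 → 13255.8 m
3.970 mi × 1609.34 → 6389.08 m
0.3306 nmi × 1852 → 612.271 m
3.599 km × 1000 → 3599 m
Combined: 13255.8 + 6389.08 + 612.271 + 3599 = 23856.2 m
In yd: 23856.2 / 0.9144 = 26089.5 yd

2.609×10⁴ yd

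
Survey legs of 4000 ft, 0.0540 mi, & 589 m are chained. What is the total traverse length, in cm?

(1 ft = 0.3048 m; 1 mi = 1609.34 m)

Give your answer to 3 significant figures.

4000 ft × 0.3048 → 1219.2 m
0.0540 mi × 1609.34 → 86.9044 m
589 m (already m)
Total: 1219.2 + 86.9044 + 589 = 1895.1 m
In cm: 1895.1 / 0.01 = 189510 cm

1.90×10⁵ cm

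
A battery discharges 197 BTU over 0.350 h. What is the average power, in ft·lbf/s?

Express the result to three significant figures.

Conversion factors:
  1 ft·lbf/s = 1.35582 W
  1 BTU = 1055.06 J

197 BTU × 1055.06 → 207847 J
0.350 h × 3600 → 1260 s
P = E / t = 207847 J / 1260 s = 164.958 W
164.958 W ÷ (1.35582 W/ft·lbf/s) = 121.667 ft·lbf/s

122 ft·lbf/s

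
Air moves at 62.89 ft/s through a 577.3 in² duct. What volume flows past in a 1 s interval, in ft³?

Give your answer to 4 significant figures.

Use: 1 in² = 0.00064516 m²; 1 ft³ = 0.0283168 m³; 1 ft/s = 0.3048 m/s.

252.1 ft³

62.89 ft/s × 0.3048 → 19.1689 m/s
577.3 in² × 0.00064516 → 0.372451 m²
V = v × A × t = 19.1689 m/s × 0.372451 m² × 1 s = 7.13948 m³
7.13948 m³ ÷ (0.0283168 m³/ft³) = 252.129 ft³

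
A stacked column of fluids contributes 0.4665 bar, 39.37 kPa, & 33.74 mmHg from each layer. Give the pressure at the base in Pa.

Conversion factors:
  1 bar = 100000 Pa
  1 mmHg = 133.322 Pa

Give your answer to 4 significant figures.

9.052×10⁴ Pa

0.4665 bar × 100000 = 46650 Pa
39.37 kPa × 1000 = 39370 Pa
33.74 mmHg × 133.322 = 4498.28 Pa
Sum: 46650 + 39370 + 4498.28 = 90518.3 Pa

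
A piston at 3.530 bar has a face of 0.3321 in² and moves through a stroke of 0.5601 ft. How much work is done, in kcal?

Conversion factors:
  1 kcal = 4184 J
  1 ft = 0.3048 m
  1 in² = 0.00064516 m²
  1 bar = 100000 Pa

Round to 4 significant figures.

3.530 bar → 353000 Pa
0.3321 in² → 2.14258×10⁻⁴ m²
F = P × A = 353000 × 2.14258×10⁻⁴ = 75.6331 N
0.5601 ft → 0.170718 m
W = F × d = 75.6331 × 0.170718 = 12.9119 J
In kcal: 12.9119 / 4184 = 0.00308602 kcal

0.003086 kcal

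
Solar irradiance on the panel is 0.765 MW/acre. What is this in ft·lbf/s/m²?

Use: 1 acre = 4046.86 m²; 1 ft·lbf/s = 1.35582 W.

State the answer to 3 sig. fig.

139 ft·lbf/s/m²

0.765 MW/acre × 1000000 W/MW ÷ 4046.86 m²/acre = 189.035 W/m²
189.035 W/m² ÷ 1.35582 W/ft·lbf/s = 139.425 ft·lbf/s/m²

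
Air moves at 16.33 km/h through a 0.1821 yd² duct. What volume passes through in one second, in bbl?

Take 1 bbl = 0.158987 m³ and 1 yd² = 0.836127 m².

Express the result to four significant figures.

4.344 bbl

16.33 km/h × (1/3.6) → 4.53611 m/s
0.1821 yd² × 0.836127 → 0.152259 m²
V = v × A × t = 4.53611 m/s × 0.152259 m² × 1 s = 0.690664 m³
0.690664 m³ ÷ (0.158987 m³/bbl) = 4.34415 bbl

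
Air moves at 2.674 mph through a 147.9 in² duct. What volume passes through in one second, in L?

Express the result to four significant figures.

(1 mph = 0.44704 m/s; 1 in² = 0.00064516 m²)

2.674 mph × 0.44704 → 1.19538 m/s
147.9 in² × 0.00064516 → 0.0954192 m²
V = v × A × t = 1.19538 m/s × 0.0954192 m² × 1 s = 0.114062 m³
0.114062 m³ ÷ (0.001 m³/L) = 114.062 L

114.1 L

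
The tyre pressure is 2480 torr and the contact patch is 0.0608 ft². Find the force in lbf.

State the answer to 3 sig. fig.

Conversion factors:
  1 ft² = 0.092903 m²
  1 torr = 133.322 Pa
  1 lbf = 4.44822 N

420 lbf

2480 torr × 133.322 → 330639 Pa
0.0608 ft² × 0.092903 → 0.0056485 m²
F = P × A = 330639 Pa × 0.0056485 m² = 1867.61 N
1867.61 N ÷ (4.44822 N/lbf) = 419.856 lbf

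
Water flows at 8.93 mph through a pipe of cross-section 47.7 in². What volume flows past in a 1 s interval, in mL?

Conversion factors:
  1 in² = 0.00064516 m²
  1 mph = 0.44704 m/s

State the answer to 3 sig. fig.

8.93 mph × 0.44704 = 3.99207 m/s
47.7 in² × 0.00064516 = 0.0307741 m²
V = v × A × t = 3.99207 m/s × 0.0307741 m² × 1 s = 0.122852 m³
0.122852 m³ ÷ (10⁻⁶ m³/mL) = 122852 mL

1.23×10⁵ mL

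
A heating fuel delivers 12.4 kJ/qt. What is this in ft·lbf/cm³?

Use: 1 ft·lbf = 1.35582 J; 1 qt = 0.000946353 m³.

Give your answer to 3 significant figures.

12.4 kJ/qt × 1000 J/kJ ÷ 0.000946353 m³/qt = 1.31029×10⁷ J/m³
1.31029×10⁷ J/m³ ÷ 1.35582 J/ft·lbf × 10⁻⁶ m³/cm³ = 9.66419 ft·lbf/cm³

9.66 ft·lbf/cm³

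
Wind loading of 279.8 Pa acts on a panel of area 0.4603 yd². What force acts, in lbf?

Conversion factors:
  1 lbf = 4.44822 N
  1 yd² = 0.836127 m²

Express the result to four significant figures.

0.4603 yd² × 0.836127 = 0.384869 m²
F = P × A = 279.8 Pa × 0.384869 m² = 107.686 N
107.686 N ÷ (4.44822 N/lbf) = 24.2088 lbf

24.21 lbf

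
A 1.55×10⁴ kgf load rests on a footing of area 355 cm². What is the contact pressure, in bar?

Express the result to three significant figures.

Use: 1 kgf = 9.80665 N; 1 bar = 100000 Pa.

42.8 bar

1.55×10⁴ kgf × 9.80665 = 152003 N
355 cm² × 0.0001 = 0.0355 m²
P = F / A = 152003 N / 0.0355 m² = 4.28177×10⁶ Pa
4.28177×10⁶ Pa ÷ (100000 Pa/bar) = 42.8177 bar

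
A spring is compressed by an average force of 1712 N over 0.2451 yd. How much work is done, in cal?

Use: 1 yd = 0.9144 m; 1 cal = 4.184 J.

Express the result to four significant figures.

0.2451 yd × 0.9144 = 0.224119 m
W = F × d = 1712 N × 0.224119 m = 383.692 J
383.692 J ÷ (4.184 J/cal) = 91.7046 cal

91.70 cal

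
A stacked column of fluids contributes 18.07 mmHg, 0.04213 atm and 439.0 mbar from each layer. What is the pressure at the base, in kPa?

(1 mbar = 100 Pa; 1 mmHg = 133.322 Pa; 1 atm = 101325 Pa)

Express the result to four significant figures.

18.07 mmHg × 133.322 → 2409.13 Pa
0.04213 atm × 101325 → 4268.82 Pa
439.0 mbar × 100 → 43900 Pa
Total: 2409.13 + 4268.82 + 43900 = 50578 Pa
In kPa: 50578 / 1000 = 50.578 kPa

50.58 kPa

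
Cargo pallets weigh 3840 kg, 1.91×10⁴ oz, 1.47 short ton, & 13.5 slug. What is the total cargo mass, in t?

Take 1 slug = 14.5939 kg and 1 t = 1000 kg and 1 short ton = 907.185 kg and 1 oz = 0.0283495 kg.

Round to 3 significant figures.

5.91 t

3840 kg (already kg)
1.91×10⁴ oz × 0.0283495 = 541.475 kg
1.47 short ton × 907.185 = 1333.56 kg
13.5 slug × 14.5939 = 197.018 kg
Combined: 3840 + 541.475 + 1333.56 + 197.018 = 5912.05 kg
In t: 5912.05 / 1000 = 5.91205 t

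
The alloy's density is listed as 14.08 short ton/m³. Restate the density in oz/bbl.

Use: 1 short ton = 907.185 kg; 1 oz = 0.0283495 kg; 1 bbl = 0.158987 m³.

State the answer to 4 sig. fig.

7.163×10⁴ oz/bbl

14.08 short ton/m³ × 907.185 kg/short ton = 12773.2 kg/m³
12773.2 kg/m³ ÷ 0.0283495 kg/oz × 0.158987 m³/bbl = 71633.5 oz/bbl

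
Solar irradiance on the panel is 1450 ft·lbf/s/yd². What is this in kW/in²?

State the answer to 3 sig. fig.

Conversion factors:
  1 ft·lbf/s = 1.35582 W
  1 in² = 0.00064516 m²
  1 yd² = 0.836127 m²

0.00152 kW/in²

1450 ft·lbf/s/yd² × 1.35582 W/ft·lbf/s ÷ 0.836127 m²/yd² = 2351.24 W/m²
2351.24 W/m² ÷ 1000 W/kW × 0.00064516 m²/in² = 0.00151693 kW/in²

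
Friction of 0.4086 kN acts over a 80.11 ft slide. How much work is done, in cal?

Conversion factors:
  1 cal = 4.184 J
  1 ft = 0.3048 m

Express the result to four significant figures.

2385 cal

0.4086 kN × 1000 = 408.6 N
80.11 ft × 0.3048 = 24.4175 m
W = F × d = 408.6 N × 24.4175 m = 9976.99 J
9976.99 J ÷ (4.184 J/cal) = 2384.56 cal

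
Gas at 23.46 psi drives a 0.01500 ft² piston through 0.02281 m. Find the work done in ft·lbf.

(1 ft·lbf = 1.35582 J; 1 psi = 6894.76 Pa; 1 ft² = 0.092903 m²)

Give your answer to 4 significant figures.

3.792 ft·lbf

23.46 psi → 161751 Pa
0.01500 ft² → 0.00139354 m²
F = P × A = 161751 × 0.00139354 = 225.406 N
W = F × d = 225.406 × 0.02281 = 5.14151 J
In ft·lbf: 5.14151 / 1.35582 = 3.79218 ft·lbf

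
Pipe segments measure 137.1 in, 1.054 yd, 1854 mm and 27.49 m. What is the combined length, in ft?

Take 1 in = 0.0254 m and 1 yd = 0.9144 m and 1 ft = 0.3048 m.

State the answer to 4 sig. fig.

137.1 in × 0.0254 → 3.48234 m
1.054 yd × 0.9144 → 0.963778 m
1854 mm × 0.001 → 1.854 m
27.49 m (already m)
Combined: 3.48234 + 0.963778 + 1.854 + 27.49 = 33.7901 m
In ft: 33.7901 / 0.3048 = 110.86 ft

110.9 ft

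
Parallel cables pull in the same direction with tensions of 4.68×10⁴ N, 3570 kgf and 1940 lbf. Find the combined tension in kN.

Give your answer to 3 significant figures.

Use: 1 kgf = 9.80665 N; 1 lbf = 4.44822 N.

4.68×10⁴ N (already N)
3570 kgf × 9.80665 → 35009.7 N
1940 lbf × 4.44822 → 8629.55 N
Sum: 46800 + 35009.7 + 8629.55 = 90439.2 N
In kN: 90439.2 / 1000 = 90.4392 kN

90.4 kN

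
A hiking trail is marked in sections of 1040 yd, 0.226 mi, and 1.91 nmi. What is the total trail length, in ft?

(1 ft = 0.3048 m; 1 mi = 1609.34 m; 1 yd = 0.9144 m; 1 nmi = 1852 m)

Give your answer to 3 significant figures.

1.59×10⁴ ft

1040 yd × 0.9144 = 950.976 m
0.226 mi × 1609.34 = 363.711 m
1.91 nmi × 1852 = 3537.32 m
Sum: 950.976 + 363.711 + 3537.32 = 4852.01 m
In ft: 4852.01 / 0.3048 = 15918.7 ft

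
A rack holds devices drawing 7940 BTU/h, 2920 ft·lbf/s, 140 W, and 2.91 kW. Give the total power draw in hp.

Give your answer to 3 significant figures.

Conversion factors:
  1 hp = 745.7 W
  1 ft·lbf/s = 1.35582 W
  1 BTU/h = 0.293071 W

7940 BTU/h × 0.293071 = 2326.98 W
2920 ft·lbf/s × 1.35582 = 3958.99 W
140 W (already W)
2.91 kW × 1000 = 2910 W
Sum: 2326.98 + 3958.99 + 140 + 2910 = 9335.97 W
In hp: 9335.97 / 745.7 = 12.5197 hp

12.5 hp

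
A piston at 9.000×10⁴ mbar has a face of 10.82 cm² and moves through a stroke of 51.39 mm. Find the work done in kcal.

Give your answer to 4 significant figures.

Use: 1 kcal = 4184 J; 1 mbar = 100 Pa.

9.000×10⁴ mbar → 9×10⁶ Pa
10.82 cm² → 0.001082 m²
F = P × A = 9×10⁶ × 0.001082 = 9738 N
51.39 mm → 0.05139 m
W = F × d = 9738 × 0.05139 = 500.436 J
In kcal: 500.436 / 4184 = 0.119607 kcal

0.1196 kcal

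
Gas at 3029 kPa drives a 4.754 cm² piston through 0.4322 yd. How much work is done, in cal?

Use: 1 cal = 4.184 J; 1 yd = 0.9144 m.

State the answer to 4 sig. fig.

136.0 cal

3029 kPa → 3.029×10⁶ Pa
4.754 cm² → 4.754×10⁻⁴ m²
F = P × A = 3.029×10⁶ × 4.754×10⁻⁴ = 1439.99 N
0.4322 yd → 0.395204 m
W = F × d = 1439.99 × 0.395204 = 569.09 J
In cal: 569.09 / 4.184 = 136.016 cal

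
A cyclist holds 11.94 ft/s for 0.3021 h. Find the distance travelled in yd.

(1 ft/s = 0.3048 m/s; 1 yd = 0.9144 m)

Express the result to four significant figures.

11.94 ft/s × 0.3048 → 3.63931 m/s
0.3021 h × 3600 → 1087.56 s
d = v × t = 3.63931 m/s × 1087.56 s = 3957.97 m
3957.97 m ÷ (0.9144 m/yd) = 4328.49 yd

4328 yd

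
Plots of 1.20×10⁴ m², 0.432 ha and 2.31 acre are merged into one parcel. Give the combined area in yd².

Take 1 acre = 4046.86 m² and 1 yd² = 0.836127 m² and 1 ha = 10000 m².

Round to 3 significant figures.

3.07×10⁴ yd²

1.20×10⁴ m² (already m²)
0.432 ha × 10000 = 4320 m²
2.31 acre × 4046.86 = 9348.25 m²
Combined: 12000 + 4320 + 9348.25 = 25668.2 m²
In yd²: 25668.2 / 0.836127 = 30698.9 yd²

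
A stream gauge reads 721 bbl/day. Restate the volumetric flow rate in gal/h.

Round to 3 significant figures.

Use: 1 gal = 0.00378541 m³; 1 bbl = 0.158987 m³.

1260 gal/h

721 bbl/day × 0.158987 m³/bbl ÷ 86400 s/day = 0.00132673 m³/s
0.00132673 m³/s ÷ 0.00378541 m³/gal × 3600 s/h = 1261.75 gal/h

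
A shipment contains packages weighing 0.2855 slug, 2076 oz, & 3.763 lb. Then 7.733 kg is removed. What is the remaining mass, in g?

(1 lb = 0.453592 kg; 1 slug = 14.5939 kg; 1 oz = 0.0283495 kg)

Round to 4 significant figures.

0.2855 slug × 14.5939 → 4.16656 kg
2076 oz × 0.0283495 → 58.8536 kg
3.763 lb × 0.453592 → 1.70687 kg
7.733 kg (already kg)
Net: 4.16656 + 58.8536 + 1.70687 − 7.733 = 56.994 kg
In g: 56.994 / 0.001 = 56994 g

5.699×10⁴ g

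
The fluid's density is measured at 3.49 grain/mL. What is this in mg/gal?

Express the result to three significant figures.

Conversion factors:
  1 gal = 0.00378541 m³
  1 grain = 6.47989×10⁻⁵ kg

8.56×10⁵ mg/gal

3.49 grain/mL × 6.47989×10⁻⁵ kg/grain ÷ 10⁻⁶ m³/mL = 226.148 kg/m³
226.148 kg/m³ ÷ 10⁻⁶ kg/mg × 0.00378541 m³/gal = 856063 mg/gal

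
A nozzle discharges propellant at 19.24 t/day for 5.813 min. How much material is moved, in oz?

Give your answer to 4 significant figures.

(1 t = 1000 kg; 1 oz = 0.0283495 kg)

19.24 t/day → 0.222685 kg/s
5.813 min → 348.78 s
m = ṁ × t = 0.222685 × 348.78 = 77.6681 kg
In oz: 77.6681 / 0.0283495 = 2739.66 oz

2740 oz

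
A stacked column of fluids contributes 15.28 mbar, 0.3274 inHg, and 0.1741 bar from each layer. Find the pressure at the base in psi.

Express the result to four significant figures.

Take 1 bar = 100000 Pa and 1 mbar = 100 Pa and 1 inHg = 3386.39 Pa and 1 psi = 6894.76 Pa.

15.28 mbar × 100 = 1528 Pa
0.3274 inHg × 3386.39 = 1108.7 Pa
0.1741 bar × 100000 = 17410 Pa
Combined: 1528 + 1108.7 + 17410 = 20046.7 Pa
In psi: 20046.7 / 6894.76 = 2.90753 psi

2.908 psi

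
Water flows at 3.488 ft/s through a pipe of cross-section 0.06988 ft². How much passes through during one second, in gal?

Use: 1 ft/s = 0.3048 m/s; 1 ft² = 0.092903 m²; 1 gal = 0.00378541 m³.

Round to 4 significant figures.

1.823 gal

3.488 ft/s × 0.3048 = 1.06314 m/s
0.06988 ft² × 0.092903 = 0.00649206 m²
V = v × A × t = 1.06314 m/s × 0.00649206 m² × 1 s = 0.00690197 m³
0.00690197 m³ ÷ (0.00378541 m³/gal) = 1.82331 gal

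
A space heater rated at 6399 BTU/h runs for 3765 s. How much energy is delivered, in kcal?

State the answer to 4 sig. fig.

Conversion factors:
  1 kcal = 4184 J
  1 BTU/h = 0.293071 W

1688 kcal

6399 BTU/h × 0.293071 = 1875.36 W
E = P × t = 1875.36 W × 3765 s = 7.06073×10⁶ J
7.06073×10⁶ J ÷ (4184 J/kcal) = 1687.55 kcal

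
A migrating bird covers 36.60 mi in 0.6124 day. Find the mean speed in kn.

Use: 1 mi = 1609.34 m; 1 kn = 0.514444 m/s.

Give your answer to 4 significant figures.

36.60 mi × 1609.34 → 58901.8 m
0.6124 day × 86400 → 52911.4 s
v = d / t = 58901.8 m / 52911.4 s = 1.11322 m/s
1.11322 m/s ÷ (0.514444 m/s/kn) = 2.16393 kn

2.164 kn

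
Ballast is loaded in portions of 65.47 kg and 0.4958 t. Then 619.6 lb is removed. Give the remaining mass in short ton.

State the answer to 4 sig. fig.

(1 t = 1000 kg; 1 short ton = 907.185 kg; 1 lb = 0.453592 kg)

65.47 kg (already kg)
0.4958 t × 1000 = 495.8 kg
619.6 lb × 0.453592 = 281.046 kg
Net: 65.47 + 495.8 − 281.046 = 280.224 kg
In short ton: 280.224 / 907.185 = 0.308894 short ton

0.3089 short ton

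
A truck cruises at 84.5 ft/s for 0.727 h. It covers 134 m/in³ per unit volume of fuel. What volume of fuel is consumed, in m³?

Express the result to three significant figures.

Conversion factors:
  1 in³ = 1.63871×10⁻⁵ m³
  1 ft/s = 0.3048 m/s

0.00824 m³

84.5 ft/s → 25.7556 m/s
0.727 h → 2617.2 s
d = v × t = 25.7556 × 2617.2 = 67407.6 m
134 m/in³ → 8.17716×10⁶ m/m³
V = d / (distance per unit fuel) = 67407.6 / 8.17716×10⁶ = 0.0082434 m³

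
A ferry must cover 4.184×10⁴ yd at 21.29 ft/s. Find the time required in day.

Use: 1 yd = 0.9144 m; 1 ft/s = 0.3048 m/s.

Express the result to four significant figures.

0.06824 day

4.184×10⁴ yd × 0.9144 = 38258.5 m
21.29 ft/s × 0.3048 = 6.48919 m/s
t = d / v = 38258.5 m / 6.48919 m/s = 5895.73 s
5895.73 s ÷ (86400 s/day) = 0.0682376 day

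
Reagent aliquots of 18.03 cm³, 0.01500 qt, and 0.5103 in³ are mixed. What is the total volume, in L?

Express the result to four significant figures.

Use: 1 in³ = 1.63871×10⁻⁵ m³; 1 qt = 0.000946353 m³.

0.04059 L

18.03 cm³ × 10⁻⁶ = 1.803×10⁻⁵ m³
0.01500 qt × 0.000946353 = 1.41953×10⁻⁵ m³
0.5103 in³ × 1.63871×10⁻⁵ = 8.36234×10⁻⁶ m³
Total: 1.803×10⁻⁵ + 1.41953×10⁻⁵ + 8.36234×10⁻⁶ = 4.05876×10⁻⁵ m³
In L: 4.05876×10⁻⁵ / 0.001 = 0.0405876 L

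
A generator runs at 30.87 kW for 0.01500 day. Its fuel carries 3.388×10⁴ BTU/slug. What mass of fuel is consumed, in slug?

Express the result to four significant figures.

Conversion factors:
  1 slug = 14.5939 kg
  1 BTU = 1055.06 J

30.87 kW → 30870 W
0.01500 day → 1296 s
E = P × t = 30870 × 1296 = 4.00075×10⁷ J
3.388×10⁴ BTU/slug → 2.44934×10⁶ J/kg
m = E / e_s = 4.00075×10⁷ / 2.44934×10⁶ = 16.334 kg
In slug: 16.334 / 14.5939 = 1.11923 slug

1.119 slug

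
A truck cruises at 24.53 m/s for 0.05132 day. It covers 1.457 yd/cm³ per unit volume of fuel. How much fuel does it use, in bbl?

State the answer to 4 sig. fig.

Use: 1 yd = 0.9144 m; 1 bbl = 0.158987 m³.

0.05132 day → 4434.05 s
d = v × t = 24.53 × 4434.05 = 108767 m
1.457 yd/cm³ → 1.33228×10⁶ m/m³
V = d / (distance per unit fuel) = 108767 / 1.33228×10⁶ = 0.0816397 m³
In bbl: 0.0816397 / 0.158987 = 0.513499 bbl

0.5135 bbl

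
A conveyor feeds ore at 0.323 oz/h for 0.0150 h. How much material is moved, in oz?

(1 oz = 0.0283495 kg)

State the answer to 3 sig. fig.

0.00484 oz

0.323 oz/h → 2.54358×10⁻⁶ kg/s
0.0150 h → 54 s
m = ṁ × t = 2.54358×10⁻⁶ × 54 = 1.37353×10⁻⁴ kg
In oz: 1.37353×10⁻⁴ / 0.0283495 = 0.00484499 oz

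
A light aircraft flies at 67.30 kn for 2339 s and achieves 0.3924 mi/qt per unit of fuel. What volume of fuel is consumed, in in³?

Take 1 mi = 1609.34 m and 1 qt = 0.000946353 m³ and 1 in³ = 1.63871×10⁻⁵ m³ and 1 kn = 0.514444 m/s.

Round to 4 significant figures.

67.30 kn → 34.6221 m/s
d = v × t = 34.6221 × 2339 = 80981.1 m
0.3924 mi/qt → 667304 m/m³
V = d / (distance per unit fuel) = 80981.1 / 667304 = 0.121356 m³
In in³: 0.121356 / 1.63871×10⁻⁵ = 7405.58 in³

7406 in³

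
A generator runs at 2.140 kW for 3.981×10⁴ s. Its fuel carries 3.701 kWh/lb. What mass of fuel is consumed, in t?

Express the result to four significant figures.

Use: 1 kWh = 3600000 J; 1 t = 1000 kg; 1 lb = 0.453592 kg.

0.002900 t

2.140 kW → 2140 W
E = P × t = 2140 × 39810 = 8.51934×10⁷ J
3.701 kWh/lb → 2.93735×10⁷ J/kg
m = E / e_s = 8.51934×10⁷ / 2.93735×10⁷ = 2.90035 kg
In t: 2.90035 / 1000 = 0.00290035 t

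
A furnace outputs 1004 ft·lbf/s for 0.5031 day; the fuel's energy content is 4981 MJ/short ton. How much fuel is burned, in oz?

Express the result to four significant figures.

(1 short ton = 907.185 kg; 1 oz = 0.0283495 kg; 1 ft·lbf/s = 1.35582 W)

1004 ft·lbf/s → 1361.24 W
0.5031 day → 43467.8 s
E = P × t = 1361.24 × 43467.8 = 5.91701×10⁷ J
4981 MJ/short ton → 5.49061×10⁶ J/kg
m = E / e_s = 5.91701×10⁷ / 5.49061×10⁶ = 10.7766 kg
In oz: 10.7766 / 0.0283495 = 380.134 oz

380.1 oz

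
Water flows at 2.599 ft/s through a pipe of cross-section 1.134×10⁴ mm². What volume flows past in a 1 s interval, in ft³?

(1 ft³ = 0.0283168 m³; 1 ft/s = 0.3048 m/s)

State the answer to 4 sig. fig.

0.3172 ft³

2.599 ft/s × 0.3048 → 0.792175 m/s
1.134×10⁴ mm² × 10⁻⁶ → 0.01134 m²
V = v × A × t = 0.792175 m/s × 0.01134 m² × 1 s = 0.00898326 m³
0.00898326 m³ ÷ (0.0283168 m³/ft³) = 0.317241 ft³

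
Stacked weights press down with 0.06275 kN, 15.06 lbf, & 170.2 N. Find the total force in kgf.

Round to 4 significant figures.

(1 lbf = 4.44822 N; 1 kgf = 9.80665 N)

0.06275 kN × 1000 = 62.75 N
15.06 lbf × 4.44822 = 66.9902 N
170.2 N (already N)
Total: 62.75 + 66.9902 + 170.2 = 299.94 N
In kgf: 299.94 / 9.80665 = 30.5854 kgf

30.59 kgf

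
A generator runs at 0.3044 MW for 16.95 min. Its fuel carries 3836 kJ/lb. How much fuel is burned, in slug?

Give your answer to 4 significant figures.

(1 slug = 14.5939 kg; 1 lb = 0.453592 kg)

2.508 slug

0.3044 MW → 304400 W
16.95 min → 1017 s
E = P × t = 304400 × 1017 = 3.09575×10⁸ J
3836 kJ/lb → 8.45694×10⁶ J/kg
m = E / e_s = 3.09575×10⁸ / 8.45694×10⁶ = 36.606 kg
In slug: 36.606 / 14.5939 = 2.50831 slug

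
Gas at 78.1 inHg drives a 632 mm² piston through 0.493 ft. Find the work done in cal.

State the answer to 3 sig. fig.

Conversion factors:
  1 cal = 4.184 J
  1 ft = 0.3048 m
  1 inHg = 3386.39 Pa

6.00 cal

78.1 inHg → 264477 Pa
632 mm² → 6.32×10⁻⁴ m²
F = P × A = 264477 × 6.32×10⁻⁴ = 167.149 N
0.493 ft → 0.150266 m
W = F × d = 167.149 × 0.150266 = 25.1168 J
In cal: 25.1168 / 4.184 = 6.00306 cal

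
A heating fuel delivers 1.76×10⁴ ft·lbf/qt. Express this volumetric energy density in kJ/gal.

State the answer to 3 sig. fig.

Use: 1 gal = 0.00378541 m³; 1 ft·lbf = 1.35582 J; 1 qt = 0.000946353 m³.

95.4 kJ/gal

1.76×10⁴ ft·lbf/qt × 1.35582 J/ft·lbf ÷ 0.000946353 m³/qt = 2.52151×10⁷ J/m³
2.52151×10⁷ J/m³ ÷ 1000 J/kJ × 0.00378541 m³/gal = 95.4495 kJ/gal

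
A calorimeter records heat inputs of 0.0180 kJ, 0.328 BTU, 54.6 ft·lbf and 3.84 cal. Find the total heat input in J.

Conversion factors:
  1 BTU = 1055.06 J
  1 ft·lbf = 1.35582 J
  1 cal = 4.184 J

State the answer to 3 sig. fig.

0.0180 kJ × 1000 = 18 J
0.328 BTU × 1055.06 = 346.06 J
54.6 ft·lbf × 1.35582 = 74.0278 J
3.84 cal × 4.184 = 16.0666 J
Combined: 18 + 346.06 + 74.0278 + 16.0666 = 454.154 J

454 J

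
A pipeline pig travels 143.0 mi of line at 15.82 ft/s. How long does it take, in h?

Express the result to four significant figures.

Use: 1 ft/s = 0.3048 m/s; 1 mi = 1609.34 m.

13.26 h

143.0 mi × 1609.34 = 230136 m
15.82 ft/s × 0.3048 = 4.82194 m/s
t = d / v = 230136 m / 4.82194 m/s = 47726.8 s
47726.8 s ÷ (3600 s/h) = 13.2574 h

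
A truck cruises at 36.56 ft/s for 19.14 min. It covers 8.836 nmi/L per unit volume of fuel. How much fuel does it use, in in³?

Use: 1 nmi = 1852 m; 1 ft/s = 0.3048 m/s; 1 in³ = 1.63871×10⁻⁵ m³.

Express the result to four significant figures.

36.56 ft/s → 11.1435 m/s
19.14 min → 1148.4 s
d = v × t = 11.1435 × 1148.4 = 12797.2 m
8.836 nmi/L → 1.63643×10⁷ m/m³
V = d / (distance per unit fuel) = 12797.2 / 1.63643×10⁷ = 7.82019×10⁻⁴ m³
In in³: 7.82019×10⁻⁴ / 1.63871×10⁻⁵ = 47.7216 in³

47.72 in³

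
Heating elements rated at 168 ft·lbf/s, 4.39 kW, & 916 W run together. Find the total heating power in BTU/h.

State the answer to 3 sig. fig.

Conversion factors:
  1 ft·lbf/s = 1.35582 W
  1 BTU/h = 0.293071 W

1.89×10⁴ BTU/h

168 ft·lbf/s × 1.35582 = 227.778 W
4.39 kW × 1000 = 4390 W
916 W (already W)
Combined: 227.778 + 4390 + 916 = 5533.78 W
In BTU/h: 5533.78 / 0.293071 = 18882 BTU/h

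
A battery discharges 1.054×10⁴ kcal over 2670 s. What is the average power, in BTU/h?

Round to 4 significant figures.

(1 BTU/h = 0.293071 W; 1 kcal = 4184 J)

5.636×10⁴ BTU/h

1.054×10⁴ kcal × 4184 → 4.40994×10⁷ J
P = E / t = 4.40994×10⁷ J / 2670 s = 16516.6 W
16516.6 W ÷ (0.293071 W/BTU/h) = 56357 BTU/h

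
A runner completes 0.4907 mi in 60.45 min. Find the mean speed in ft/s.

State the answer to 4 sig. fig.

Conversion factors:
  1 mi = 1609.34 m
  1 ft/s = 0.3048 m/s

0.4907 mi × 1609.34 = 789.703 m
60.45 min × 60 = 3627 s
v = d / t = 789.703 m / 3627 s = 0.217729 m/s
0.217729 m/s ÷ (0.3048 m/s/ft/s) = 0.714334 ft/s

0.7143 ft/s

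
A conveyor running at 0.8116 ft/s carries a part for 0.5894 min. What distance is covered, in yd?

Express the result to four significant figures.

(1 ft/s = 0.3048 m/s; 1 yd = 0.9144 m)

9.567 yd

0.8116 ft/s × 0.3048 → 0.247376 m/s
0.5894 min × 60 → 35.364 s
d = v × t = 0.247376 m/s × 35.364 s = 8.7482 m
8.7482 m ÷ (0.9144 m/yd) = 9.56715 yd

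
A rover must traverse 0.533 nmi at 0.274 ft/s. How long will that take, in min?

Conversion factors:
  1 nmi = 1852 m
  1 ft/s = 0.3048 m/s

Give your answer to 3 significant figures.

197 min

0.533 nmi × 1852 → 987.116 m
0.274 ft/s × 0.3048 → 0.0835152 m/s
t = d / v = 987.116 m / 0.0835152 m/s = 11819.6 s
11819.6 s ÷ (60 s/min) = 196.993 min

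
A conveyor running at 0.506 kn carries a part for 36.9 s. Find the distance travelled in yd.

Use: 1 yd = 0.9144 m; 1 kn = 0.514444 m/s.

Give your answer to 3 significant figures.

10.5 yd

0.506 kn × 0.514444 = 0.260309 m/s
d = v × t = 0.260309 m/s × 36.9 s = 9.6054 m
9.6054 m ÷ (0.9144 m/yd) = 10.5046 yd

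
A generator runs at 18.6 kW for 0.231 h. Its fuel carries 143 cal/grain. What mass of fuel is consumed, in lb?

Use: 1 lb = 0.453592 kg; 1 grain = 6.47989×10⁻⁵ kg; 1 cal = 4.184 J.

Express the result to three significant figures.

3.69 lb

18.6 kW → 18600 W
0.231 h → 831.6 s
E = P × t = 18600 × 831.6 = 1.54678×10⁷ J
143 cal/grain → 9.23337×10⁶ J/kg
m = E / e_s = 1.54678×10⁷ / 9.23337×10⁶ = 1.67521 kg
In lb: 1.67521 / 0.453592 = 3.69321 lb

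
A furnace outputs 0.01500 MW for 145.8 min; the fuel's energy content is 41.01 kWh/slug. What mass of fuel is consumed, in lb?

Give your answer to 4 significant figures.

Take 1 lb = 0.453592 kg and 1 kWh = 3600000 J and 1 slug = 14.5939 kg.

0.01500 MW → 15000 W
145.8 min → 8748 s
E = P × t = 15000 × 8748 = 1.3122×10⁸ J
41.01 kWh/slug → 1.01163×10⁷ J/kg
m = E / e_s = 1.3122×10⁸ / 1.01163×10⁷ = 12.9711 kg
In lb: 12.9711 / 0.453592 = 28.5964 lb

28.60 lb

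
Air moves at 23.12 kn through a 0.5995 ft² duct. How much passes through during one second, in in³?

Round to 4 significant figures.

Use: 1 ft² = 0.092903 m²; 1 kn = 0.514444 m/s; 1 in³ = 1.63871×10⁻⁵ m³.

23.12 kn × 0.514444 = 11.8939 m/s
0.5995 ft² × 0.092903 = 0.0556953 m²
V = v × A × t = 11.8939 m/s × 0.0556953 m² × 1 s = 0.662434 m³
0.662434 m³ ÷ (1.63871×10⁻⁵ m³/in³) = 40424.1 in³

4.042×10⁴ in³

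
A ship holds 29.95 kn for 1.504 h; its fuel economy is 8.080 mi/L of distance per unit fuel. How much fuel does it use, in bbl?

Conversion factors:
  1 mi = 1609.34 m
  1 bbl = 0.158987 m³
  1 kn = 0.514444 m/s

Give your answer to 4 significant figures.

29.95 kn → 15.4076 m/s
1.504 h → 5414.4 s
d = v × t = 15.4076 × 5414.4 = 83422.9 m
8.080 mi/L → 1.30035×10⁷ m/m³
V = d / (distance per unit fuel) = 83422.9 / 1.30035×10⁷ = 0.00641542 m³
In bbl: 0.00641542 / 0.158987 = 0.0403519 bbl

0.04035 bbl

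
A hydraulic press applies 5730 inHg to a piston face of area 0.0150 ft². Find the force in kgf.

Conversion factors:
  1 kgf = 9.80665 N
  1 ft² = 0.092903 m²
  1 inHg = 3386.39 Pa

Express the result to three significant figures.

2760 kgf

5730 inHg × 3386.39 = 1.9404×10⁷ Pa
0.0150 ft² × 0.092903 = 0.00139354 m²
F = P × A = 1.9404×10⁷ Pa × 0.00139354 m² = 27040.3 N
27040.3 N ÷ (9.80665 N/kgf) = 2757.34 kgf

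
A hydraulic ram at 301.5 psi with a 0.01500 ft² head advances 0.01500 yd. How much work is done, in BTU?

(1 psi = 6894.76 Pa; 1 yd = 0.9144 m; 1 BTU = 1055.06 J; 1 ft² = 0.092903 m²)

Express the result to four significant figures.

301.5 psi → 2.07877×10⁶ Pa
0.01500 ft² → 0.00139354 m²
F = P × A = 2.07877×10⁶ × 0.00139354 = 2896.85 N
0.01500 yd → 0.013716 m
W = F × d = 2896.85 × 0.013716 = 39.7332 J
In BTU: 39.7332 / 1055.06 = 0.0376597 BTU

0.03766 BTU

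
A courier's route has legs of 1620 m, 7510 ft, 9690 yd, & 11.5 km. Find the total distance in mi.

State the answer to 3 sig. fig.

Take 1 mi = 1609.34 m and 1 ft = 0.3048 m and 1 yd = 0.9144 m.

15.1 mi

1620 m (already m)
7510 ft × 0.3048 = 2289.05 m
9690 yd × 0.9144 = 8860.54 m
11.5 km × 1000 = 11500 m
Sum: 1620 + 2289.05 + 8860.54 + 11500 = 24269.6 m
In mi: 24269.6 / 1609.34 = 15.0805 mi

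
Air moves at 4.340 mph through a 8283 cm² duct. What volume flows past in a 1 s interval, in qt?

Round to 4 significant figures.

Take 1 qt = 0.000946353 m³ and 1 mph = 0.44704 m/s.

4.340 mph × 0.44704 → 1.94015 m/s
8283 cm² × 0.0001 → 0.8283 m²
V = v × A × t = 1.94015 m/s × 0.8283 m² × 1 s = 1.60703 m³
1.60703 m³ ÷ (0.000946353 m³/qt) = 1698.13 qt

1698 qt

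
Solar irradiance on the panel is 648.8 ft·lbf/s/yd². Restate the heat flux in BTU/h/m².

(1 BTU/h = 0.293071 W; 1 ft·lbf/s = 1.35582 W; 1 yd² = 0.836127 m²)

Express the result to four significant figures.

648.8 ft·lbf/s/yd² × 1.35582 W/ft·lbf/s ÷ 0.836127 m²/yd² = 1052.06 W/m²
1052.06 W/m² ÷ 0.293071 W/BTU/h = 3589.78 BTU/h/m²

3590 BTU/h/m²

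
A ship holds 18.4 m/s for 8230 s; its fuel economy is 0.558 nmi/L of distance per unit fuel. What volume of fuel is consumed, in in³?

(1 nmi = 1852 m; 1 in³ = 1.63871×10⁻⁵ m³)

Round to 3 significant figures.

8940 in³

d = v × t = 18.4 × 8230 = 151432 m
0.558 nmi/L → 1.03342×10⁶ m/m³
V = d / (distance per unit fuel) = 151432 / 1.03342×10⁶ = 0.146535 m³
In in³: 0.146535 / 1.63871×10⁻⁵ = 8942.09 in³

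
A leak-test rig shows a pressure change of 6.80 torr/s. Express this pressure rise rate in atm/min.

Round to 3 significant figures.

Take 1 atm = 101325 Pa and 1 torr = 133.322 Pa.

0.537 atm/min

6.80 torr/s × 133.322 Pa/torr = 906.59 Pa/s
906.59 Pa/s ÷ 101325 Pa/atm × 60 s/min = 0.536841 atm/min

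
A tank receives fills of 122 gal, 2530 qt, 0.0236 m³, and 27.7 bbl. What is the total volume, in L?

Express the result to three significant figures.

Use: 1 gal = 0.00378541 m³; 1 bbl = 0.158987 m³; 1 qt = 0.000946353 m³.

122 gal × 0.00378541 = 0.46182 m³
2530 qt × 0.000946353 = 2.39427 m³
0.0236 m³ (already m³)
27.7 bbl × 0.158987 = 4.40394 m³
Total: 0.46182 + 2.39427 + 0.0236 + 4.40394 = 7.28363 m³
In L: 7.28363 / 0.001 = 7283.63 L

7280 L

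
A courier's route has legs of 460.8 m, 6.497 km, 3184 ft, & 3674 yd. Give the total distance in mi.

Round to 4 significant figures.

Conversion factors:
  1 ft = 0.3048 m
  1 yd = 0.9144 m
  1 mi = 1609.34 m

460.8 m (already m)
6.497 km × 1000 = 6497 m
3184 ft × 0.3048 = 970.483 m
3674 yd × 0.9144 = 3359.51 m
Combined: 460.8 + 6497 + 970.483 + 3359.51 = 11287.8 m
In mi: 11287.8 / 1609.34 = 7.01393 mi

7.014 mi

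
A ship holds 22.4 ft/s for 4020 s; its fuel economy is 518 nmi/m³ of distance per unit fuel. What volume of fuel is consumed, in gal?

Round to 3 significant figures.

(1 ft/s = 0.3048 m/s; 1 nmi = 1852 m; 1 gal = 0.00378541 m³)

7.56 gal

22.4 ft/s → 6.82752 m/s
d = v × t = 6.82752 × 4020 = 27446.6 m
518 nmi/m³ → 959336 m/m³
V = d / (distance per unit fuel) = 27446.6 / 959336 = 0.02861 m³
In gal: 0.02861 / 0.00378541 = 7.55797 gal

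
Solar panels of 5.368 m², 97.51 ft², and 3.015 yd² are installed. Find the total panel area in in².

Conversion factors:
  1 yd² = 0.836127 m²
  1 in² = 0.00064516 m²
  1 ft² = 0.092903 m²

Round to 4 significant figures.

2.627×10⁴ in²

5.368 m² (already m²)
97.51 ft² × 0.092903 → 9.05897 m²
3.015 yd² × 0.836127 → 2.52092 m²
Total: 5.368 + 9.05897 + 2.52092 = 16.9479 m²
In in²: 16.9479 / 0.00064516 = 26269.3 in²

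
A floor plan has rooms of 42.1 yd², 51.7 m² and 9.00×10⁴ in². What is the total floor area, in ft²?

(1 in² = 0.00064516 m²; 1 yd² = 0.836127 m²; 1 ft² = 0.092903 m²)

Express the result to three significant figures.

42.1 yd² × 0.836127 = 35.2009 m²
51.7 m² (already m²)
9.00×10⁴ in² × 0.00064516 = 58.0644 m²
Total: 35.2009 + 51.7 + 58.0644 = 144.965 m²
In ft²: 144.965 / 0.092903 = 1560.39 ft²

1560 ft²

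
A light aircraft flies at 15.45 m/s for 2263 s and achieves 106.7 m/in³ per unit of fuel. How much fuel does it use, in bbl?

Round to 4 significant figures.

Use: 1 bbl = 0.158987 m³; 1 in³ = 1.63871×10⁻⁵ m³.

0.03377 bbl

d = v × t = 15.45 × 2263 = 34963.4 m
106.7 m/in³ → 6.51122×10⁶ m/m³
V = d / (distance per unit fuel) = 34963.4 / 6.51122×10⁶ = 0.00536972 m³
In bbl: 0.00536972 / 0.158987 = 0.0337746 bbl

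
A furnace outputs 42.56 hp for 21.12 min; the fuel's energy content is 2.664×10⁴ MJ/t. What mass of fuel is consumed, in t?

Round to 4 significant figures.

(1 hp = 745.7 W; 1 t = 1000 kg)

0.001510 t

42.56 hp → 31737 W
21.12 min → 1267.2 s
E = P × t = 31737 × 1267.2 = 4.02171×10⁷ J
2.664×10⁴ MJ/t → 2.664×10⁷ J/kg
m = E / e_s = 4.02171×10⁷ / 2.664×10⁷ = 1.50965 kg
In t: 1.50965 / 1000 = 0.00150965 t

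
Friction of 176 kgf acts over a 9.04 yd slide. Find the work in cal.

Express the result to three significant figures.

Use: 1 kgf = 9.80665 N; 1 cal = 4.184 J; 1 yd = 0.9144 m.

3410 cal

176 kgf × 9.80665 = 1725.97 N
9.04 yd × 0.9144 = 8.26618 m
W = F × d = 1725.97 N × 8.26618 m = 14267.2 J
14267.2 J ÷ (4.184 J/cal) = 3409.94 cal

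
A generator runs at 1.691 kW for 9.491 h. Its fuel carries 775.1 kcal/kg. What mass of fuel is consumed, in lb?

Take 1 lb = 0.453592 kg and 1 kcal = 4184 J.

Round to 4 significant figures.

39.28 lb

1.691 kW → 1691 W
9.491 h → 34167.6 s
E = P × t = 1691 × 34167.6 = 5.77774×10⁷ J
775.1 kcal/kg → 3.24302×10⁶ J/kg
m = E / e_s = 5.77774×10⁷ / 3.24302×10⁶ = 17.8159 kg
In lb: 17.8159 / 0.453592 = 39.2774 lb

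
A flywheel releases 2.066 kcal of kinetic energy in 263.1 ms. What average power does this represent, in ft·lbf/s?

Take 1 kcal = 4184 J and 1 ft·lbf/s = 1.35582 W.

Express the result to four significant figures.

2.423×10⁴ ft·lbf/s

2.066 kcal × 4184 = 8644.14 J
263.1 ms × 0.001 = 0.2631 s
P = E / t = 8644.14 J / 0.2631 s = 32855 W
32855 W ÷ (1.35582 W/ft·lbf/s) = 24232.6 ft·lbf/s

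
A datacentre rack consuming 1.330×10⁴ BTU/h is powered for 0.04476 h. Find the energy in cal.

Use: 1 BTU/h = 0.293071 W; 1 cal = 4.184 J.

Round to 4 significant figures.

1.330×10⁴ BTU/h × 0.293071 → 3897.84 W
0.04476 h × 3600 → 161.136 s
E = P × t = 3897.84 W × 161.136 s = 628082 J
628082 J ÷ (4.184 J/cal) = 150115 cal

1.501×10⁵ cal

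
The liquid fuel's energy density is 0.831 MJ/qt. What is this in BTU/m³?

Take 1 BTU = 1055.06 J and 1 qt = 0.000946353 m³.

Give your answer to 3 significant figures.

0.831 MJ/qt × 1000000 J/MJ ÷ 0.000946353 m³/qt = 8.78108×10⁸ J/m³
8.78108×10⁸ J/m³ ÷ 1055.06 J/BTU = 832283 BTU/m³

8.32×10⁵ BTU/m³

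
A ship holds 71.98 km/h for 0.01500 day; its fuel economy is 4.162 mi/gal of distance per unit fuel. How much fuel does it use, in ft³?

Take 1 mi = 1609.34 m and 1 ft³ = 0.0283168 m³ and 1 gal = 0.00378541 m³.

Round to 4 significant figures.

71.98 km/h → 19.9944 m/s
0.01500 day → 1296 s
d = v × t = 19.9944 × 1296 = 25912.7 m
4.162 mi/gal → 1.76944×10⁶ m/m³
V = d / (distance per unit fuel) = 25912.7 / 1.76944×10⁶ = 0.0146446 m³
In ft³: 0.0146446 / 0.0283168 = 0.51717 ft³

0.5172 ft³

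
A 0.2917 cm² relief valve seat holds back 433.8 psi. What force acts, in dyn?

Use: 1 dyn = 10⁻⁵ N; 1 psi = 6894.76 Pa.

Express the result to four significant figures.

8.725×10⁶ dyn

433.8 psi × 6894.76 = 2.99095×10⁶ Pa
0.2917 cm² × 0.0001 = 2.917×10⁻⁵ m²
F = P × A = 2.99095×10⁶ Pa × 2.917×10⁻⁵ m² = 87.246 N
87.246 N ÷ (10⁻⁵ N/dyn) = 8.7246×10⁶ dyn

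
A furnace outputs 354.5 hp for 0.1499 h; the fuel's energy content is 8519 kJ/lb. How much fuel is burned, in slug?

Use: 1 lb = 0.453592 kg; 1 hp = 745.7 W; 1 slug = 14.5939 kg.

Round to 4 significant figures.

0.5205 slug

354.5 hp → 264351 W
0.1499 h → 539.64 s
E = P × t = 264351 × 539.64 = 1.42654×10⁸ J
8519 kJ/lb → 1.87812×10⁷ J/kg
m = E / e_s = 1.42654×10⁸ / 1.87812×10⁷ = 7.59557 kg
In slug: 7.59557 / 14.5939 = 0.520462 slug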